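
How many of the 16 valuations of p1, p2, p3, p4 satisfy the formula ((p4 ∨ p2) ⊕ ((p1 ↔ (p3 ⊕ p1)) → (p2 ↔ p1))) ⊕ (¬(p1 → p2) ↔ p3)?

6

p1 | p2 | p3 | p4 | φ
-- | -- | -- | -- | -
T  | T  | T  | T  | F
T  | T  | T  | F  | F
T  | T  | F  | T  | T
T  | T  | F  | F  | T
T  | F  | T  | T  | T
T  | F  | T  | F  | F
T  | F  | F  | T  | T
T  | F  | F  | F  | F
F  | T  | T  | T  | F
F  | T  | T  | F  | F
F  | T  | F  | T  | F
F  | T  | F  | F  | F
F  | F  | T  | T  | F
F  | F  | T  | F  | T
F  | F  | F  | T  | T
F  | F  | F  | F  | F
The formula is true on 6 of the 16 rows.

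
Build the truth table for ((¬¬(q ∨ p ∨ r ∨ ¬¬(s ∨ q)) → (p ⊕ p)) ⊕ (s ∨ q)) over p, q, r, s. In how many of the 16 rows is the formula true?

  p   |   q   |   r   |   s   |   φ  
----- | ----- | ----- | ----- | -----
False | False | False | False |  True
False | False | False |  True |  True
False | False |  True | False | False
False | False |  True |  True |  True
False |  True | False | False |  True
False |  True | False |  True |  True
False |  True |  True | False |  True
False |  True |  True |  True |  True
 True | False | False | False | False
 True | False | False |  True |  True
 True | False |  True | False | False
 True | False |  True |  True |  True
 True |  True | False | False |  True
 True |  True | False |  True |  True
 True |  True |  True | False |  True
 True |  True |  True |  True |  True
The formula is true on 13 of the 16 rows.

13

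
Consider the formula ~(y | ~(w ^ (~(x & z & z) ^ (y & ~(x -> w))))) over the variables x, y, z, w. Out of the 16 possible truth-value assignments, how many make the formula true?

  x   |   y   |   z   |   w   | (x & z & z) | ~(x & z & z) | (x -> w) | ~(x -> w) | (y & ~(x -> w)) |   φ  
----- | ----- | ----- | ----- | ----------- | ------------ | -------- | --------- | --------------- | -----
 True |  True |  True |  True |     True    |    False     |   True   |   False   |      False      | False
 True |  True |  True | False |     True    |    False     |  False   |    True   |       True      | False
 True |  True | False |  True |    False    |     True     |   True   |   False   |      False      | False
 True |  True | False | False |    False    |     True     |  False   |    True   |       True      | False
 True | False |  True |  True |     True    |    False     |   True   |   False   |      False      |  True
 True | False |  True | False |     True    |    False     |  False   |    True   |      False      | False
 True | False | False |  True |    False    |     True     |   True   |   False   |      False      | False
 True | False | False | False |    False    |     True     |  False   |    True   |      False      |  True
False |  True |  True |  True |    False    |     True     |   True   |   False   |      False      | False
False |  True |  True | False |    False    |     True     |   True   |   False   |      False      | False
False |  True | False |  True |    False    |     True     |   True   |   False   |      False      | False
False |  True | False | False |    False    |     True     |   True   |   False   |      False      | False
False | False |  True |  True |    False    |     True     |   True   |   False   |      False      | False
False | False |  True | False |    False    |     True     |   True   |   False   |      False      |  True
False | False | False |  True |    False    |     True     |   True   |   False   |      False      | False
False | False | False | False |    False    |     True     |   True   |   False   |      False      |  True
The formula is true on 4 of the 16 rows.

4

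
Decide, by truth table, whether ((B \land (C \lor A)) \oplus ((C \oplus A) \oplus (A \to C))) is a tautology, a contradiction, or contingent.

contingent

A | B | C | φ
- | - | - | -
T | T | T | F
T | T | F | F
T | F | T | T
T | F | F | T
F | T | T | T
F | T | F | T
F | F | T | F
F | F | F | T
5 of 8 rows are T, so the formula is contingent.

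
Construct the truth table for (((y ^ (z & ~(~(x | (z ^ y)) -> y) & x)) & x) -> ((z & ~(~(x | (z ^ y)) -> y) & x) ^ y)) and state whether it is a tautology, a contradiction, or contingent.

x  y  z     (z ^ y)  (x | (z ^ y))  ~(x | (z ^ y))  (~(x | (z ^ y)) -> y)  ~(~(x | (z ^ y)) -> y)  φ
1  1  1        0           1              0                   1                      0             1
1  1  0        1           1              0                   1                      0             1
1  0  1        1           1              0                   1                      0             1
1  0  0        0           1              0                   1                      0             1
0  1  1        0           0              1                   1                      0             1
0  1  0        1           1              0                   1                      0             1
0  0  1        1           1              0                   1                      0             1
0  0  0        0           0              1                   0                      1             1
Every row is 1, so the formula is a tautology.

tautology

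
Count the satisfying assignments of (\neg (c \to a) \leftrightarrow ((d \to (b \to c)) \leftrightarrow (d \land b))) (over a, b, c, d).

12

a | b | c | d || (c \to a) | \neg (c \to a) | (b \to c) | (d \to (b \to c)) | (d \land b) | φ
1 | 1 | 1 | 1 ||     1     |       0        |     1     |         1         |      1      | 0
1 | 1 | 1 | 0 ||     1     |       0        |     1     |         1         |      0      | 1
1 | 1 | 0 | 1 ||     1     |       0        |     0     |         0         |      1      | 1
1 | 1 | 0 | 0 ||     1     |       0        |     0     |         1         |      0      | 1
1 | 0 | 1 | 1 ||     1     |       0        |     1     |         1         |      0      | 1
1 | 0 | 1 | 0 ||     1     |       0        |     1     |         1         |      0      | 1
1 | 0 | 0 | 1 ||     1     |       0        |     1     |         1         |      0      | 1
1 | 0 | 0 | 0 ||     1     |       0        |     1     |         1         |      0      | 1
0 | 1 | 1 | 1 ||     0     |       1        |     1     |         1         |      1      | 1
0 | 1 | 1 | 0 ||     0     |       1        |     1     |         1         |      0      | 0
0 | 1 | 0 | 1 ||     1     |       0        |     0     |         0         |      1      | 1
0 | 1 | 0 | 0 ||     1     |       0        |     0     |         1         |      0      | 1
0 | 0 | 1 | 1 ||     0     |       1        |     1     |         1         |      0      | 0
0 | 0 | 1 | 0 ||     0     |       1        |     1     |         1         |      0      | 0
0 | 0 | 0 | 1 ||     1     |       0        |     1     |         1         |      0      | 1
0 | 0 | 0 | 0 ||     1     |       0        |     1     |         1         |      0      | 1
The formula is true on 12 of the 16 rows.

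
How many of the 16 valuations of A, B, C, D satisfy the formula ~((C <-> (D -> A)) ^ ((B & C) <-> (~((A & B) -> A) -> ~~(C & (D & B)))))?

A | B | C | D || φ
T | T | T | T || T
T | T | T | F || T
T | T | F | T || T
T | T | F | F || T
T | F | T | T || F
T | F | T | F || F
T | F | F | T || T
T | F | F | F || T
F | T | T | T || F
F | T | T | F || T
F | T | F | T || F
F | T | F | F || T
F | F | T | T || T
F | F | T | F || F
F | F | F | T || F
F | F | F | F || T
The formula is true on 10 of the 16 rows.

10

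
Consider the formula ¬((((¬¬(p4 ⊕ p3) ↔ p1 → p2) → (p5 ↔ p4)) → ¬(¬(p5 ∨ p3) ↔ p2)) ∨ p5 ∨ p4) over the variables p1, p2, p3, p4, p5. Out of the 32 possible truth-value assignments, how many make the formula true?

p1 | p2 | p3 | p4 | p5 || φ
1  | 1  | 1  | 1  | 1  || 0
1  | 1  | 1  | 1  | 0  || 0
1  | 1  | 1  | 0  | 1  || 0
1  | 1  | 1  | 0  | 0  || 0
1  | 1  | 0  | 1  | 1  || 0
1  | 1  | 0  | 1  | 0  || 0
1  | 1  | 0  | 0  | 1  || 0
1  | 1  | 0  | 0  | 0  || 1
1  | 0  | 1  | 1  | 1  || 0
1  | 0  | 1  | 1  | 0  || 0
1  | 0  | 1  | 0  | 1  || 0
1  | 0  | 1  | 0  | 0  || 1
1  | 0  | 0  | 1  | 1  || 0
1  | 0  | 0  | 1  | 0  || 0
1  | 0  | 0  | 0  | 1  || 0
1  | 0  | 0  | 0  | 0  || 0
0  | 1  | 1  | 1  | 1  || 0
0  | 1  | 1  | 1  | 0  || 0
0  | 1  | 1  | 0  | 1  || 0
0  | 1  | 1  | 0  | 0  || 0
0  | 1  | 0  | 1  | 1  || 0
0  | 1  | 0  | 1  | 0  || 0
0  | 1  | 0  | 0  | 1  || 0
0  | 1  | 0  | 0  | 0  || 1
0  | 0  | 1  | 1  | 1  || 0
0  | 0  | 1  | 1  | 0  || 0
0  | 0  | 1  | 0  | 1  || 0
0  | 0  | 1  | 0  | 0  || 1
0  | 0  | 0  | 1  | 1  || 0
0  | 0  | 0  | 1  | 0  || 0
0  | 0  | 0  | 0  | 1  || 0
0  | 0  | 0  | 0  | 0  || 0
The formula is true on 4 of the 32 rows.

4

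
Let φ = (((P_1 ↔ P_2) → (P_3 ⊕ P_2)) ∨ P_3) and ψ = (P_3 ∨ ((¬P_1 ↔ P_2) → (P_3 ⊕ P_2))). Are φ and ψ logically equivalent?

not equivalent

P_1  P_2  P_3  |  φ  ψ
 F    F    F   |  F  T
 F    F    T   |  T  T
 F    T    F   |  T  T
 F    T    T   |  T  T
 T    F    F   |  T  F
 T    F    T   |  T  T
 T    T    F   |  T  T
 T    T    T   |  T  T
The columns differ at P_1=F, P_2=F, P_3=F (φ=F, ψ=T), so they are not equivalent.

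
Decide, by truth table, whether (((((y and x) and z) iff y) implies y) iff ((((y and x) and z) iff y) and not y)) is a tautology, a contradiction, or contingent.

contradiction

x | y | z | φ
- | - | - | -
T | T | T | F
T | T | F | F
T | F | T | F
T | F | F | F
F | T | T | F
F | T | F | F
F | F | T | F
F | F | F | F
Every row is F, so the formula is a contradiction.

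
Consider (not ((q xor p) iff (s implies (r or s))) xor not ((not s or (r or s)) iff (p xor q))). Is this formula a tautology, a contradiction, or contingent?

contradiction

p  q  r  s  |  (q xor p)  (r or s)  (s implies (r or s))  not s  (not s or (r or s))  (p xor q)  φ
0  0  0  0  |      0         0               1              1             1               0      0
0  0  0  1  |      0         1               1              0             1               0      0
0  0  1  0  |      0         1               1              1             1               0      0
0  0  1  1  |      0         1               1              0             1               0      0
0  1  0  0  |      1         0               1              1             1               1      0
0  1  0  1  |      1         1               1              0             1               1      0
0  1  1  0  |      1         1               1              1             1               1      0
0  1  1  1  |      1         1               1              0             1               1      0
1  0  0  0  |      1         0               1              1             1               1      0
1  0  0  1  |      1         1               1              0             1               1      0
1  0  1  0  |      1         1               1              1             1               1      0
1  0  1  1  |      1         1               1              0             1               1      0
1  1  0  0  |      0         0               1              1             1               0      0
1  1  0  1  |      0         1               1              0             1               0      0
1  1  1  0  |      0         1               1              1             1               0      0
1  1  1  1  |      0         1               1              0             1               0      0
Every row is 0, so the formula is a contradiction.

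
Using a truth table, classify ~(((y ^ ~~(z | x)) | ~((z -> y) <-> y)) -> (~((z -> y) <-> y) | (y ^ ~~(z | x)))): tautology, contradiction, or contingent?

contradiction

x  y  z     (z | x)  ~(z | x)  ~~(z | x)  (y ^ ~~(z | x))  (z -> y)  ((z -> y) <-> y)  ~((z -> y) <-> y)  φ
F  F  F        F        T          F             F            T             F                  T          F
F  F  T        T        F          T             T            F             T                  F          F
F  T  F        F        T          F             T            T             T                  F          F
F  T  T        T        F          T             F            T             T                  F          F
T  F  F        T        F          T             T            T             F                  T          F
T  F  T        T        F          T             T            F             T                  F          F
T  T  F        T        F          T             F            T             T                  F          F
T  T  T        T        F          T             F            T             T                  F          F
Every row is F, so the formula is a contradiction.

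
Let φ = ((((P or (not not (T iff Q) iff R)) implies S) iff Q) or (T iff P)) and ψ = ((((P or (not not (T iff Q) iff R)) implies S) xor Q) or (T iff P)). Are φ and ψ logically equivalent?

not equivalent

P | Q | R | S | T | φ | ψ
- | - | - | - | - | - | -
T | T | T | T | T | T | T
T | T | T | T | F | T | F
T | T | T | F | T | T | T
T | T | T | F | F | F | T
T | T | F | T | T | T | T
T | T | F | T | F | T | F
T | T | F | F | T | T | T
T | T | F | F | F | F | T
T | F | T | T | T | T | T
T | F | T | T | F | F | T
T | F | T | F | T | T | T
T | F | T | F | F | T | F
T | F | F | T | T | T | T
T | F | F | T | F | F | T
T | F | F | F | T | T | T
T | F | F | F | F | T | F
F | T | T | T | T | T | F
F | T | T | T | F | T | T
F | T | T | F | T | F | T
F | T | T | F | F | T | T
F | T | F | T | T | T | F
F | T | F | T | F | T | T
F | T | F | F | T | T | F
F | T | F | F | F | T | T
F | F | T | T | T | F | T
F | F | T | T | F | T | T
F | F | T | F | T | F | T
F | F | T | F | F | T | T
F | F | F | T | T | F | T
F | F | F | T | F | T | T
F | F | F | F | T | T | F
F | F | F | F | F | T | T
The columns differ at P=T, Q=T, R=T, S=T, T=F (φ=T, ψ=F), so they are not equivalent.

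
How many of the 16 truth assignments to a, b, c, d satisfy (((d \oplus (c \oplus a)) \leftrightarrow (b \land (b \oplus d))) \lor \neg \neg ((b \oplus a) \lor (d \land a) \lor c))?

15

a | b | c | d | φ
- | - | - | - | -
T | T | T | T | T
T | T | T | F | T
T | T | F | T | T
T | T | F | F | T
T | F | T | T | T
T | F | T | F | T
T | F | F | T | T
T | F | F | F | T
F | T | T | T | T
F | T | T | F | T
F | T | F | T | T
F | T | F | F | T
F | F | T | T | T
F | F | T | F | T
F | F | F | T | F
F | F | F | F | T
The formula is true on 15 of the 16 rows.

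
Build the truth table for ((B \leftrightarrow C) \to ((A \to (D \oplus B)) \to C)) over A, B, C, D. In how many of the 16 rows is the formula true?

13

A | B | C | D || φ
0 | 0 | 0 | 0 || 0
0 | 0 | 0 | 1 || 0
0 | 0 | 1 | 0 || 1
0 | 0 | 1 | 1 || 1
0 | 1 | 0 | 0 || 1
0 | 1 | 0 | 1 || 1
0 | 1 | 1 | 0 || 1
0 | 1 | 1 | 1 || 1
1 | 0 | 0 | 0 || 1
1 | 0 | 0 | 1 || 0
1 | 0 | 1 | 0 || 1
1 | 0 | 1 | 1 || 1
1 | 1 | 0 | 0 || 1
1 | 1 | 0 | 1 || 1
1 | 1 | 1 | 0 || 1
1 | 1 | 1 | 1 || 1
The formula is true on 13 of the 16 rows.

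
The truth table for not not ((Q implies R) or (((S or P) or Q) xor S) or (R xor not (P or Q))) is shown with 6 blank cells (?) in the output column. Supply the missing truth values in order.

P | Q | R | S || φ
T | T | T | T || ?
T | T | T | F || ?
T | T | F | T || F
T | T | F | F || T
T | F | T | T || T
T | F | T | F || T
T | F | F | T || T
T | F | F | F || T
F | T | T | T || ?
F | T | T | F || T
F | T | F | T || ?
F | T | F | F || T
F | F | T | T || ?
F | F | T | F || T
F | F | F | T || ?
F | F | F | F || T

Row P=T, Q=T, R=T, S=T: ((Q implies R) or (((S or P) or Q) xor S) or (R xor not (P or Q))) = T, not ((Q implies R) or (((S or P) or Q) xor S) or (R xor not (P or Q))) = F, so the formula = T.
Row P=T, Q=T, R=T, S=F: ((Q implies R) or (((S or P) or Q) xor S) or (R xor not (P or Q))) = T, not ((Q implies R) or (((S or P) or Q) xor S) or (R xor not (P or Q))) = F, so the formula = T.
Row P=F, Q=T, R=T, S=T: ((Q implies R) or (((S or P) or Q) xor S) or (R xor not (P or Q))) = T, not ((Q implies R) or (((S or P) or Q) xor S) or (R xor not (P or Q))) = F, so the formula = T.
Row P=F, Q=T, R=F, S=T: ((Q implies R) or (((S or P) or Q) xor S) or (R xor not (P or Q))) = F, not ((Q implies R) or (((S or P) or Q) xor S) or (R xor not (P or Q))) = T, so the formula = F.
Row P=F, Q=F, R=T, S=T: ((Q implies R) or (((S or P) or Q) xor S) or (R xor not (P or Q))) = T, not ((Q implies R) or (((S or P) or Q) xor S) or (R xor not (P or Q))) = F, so the formula = T.
Row P=F, Q=F, R=F, S=T: ((Q implies R) or (((S or P) or Q) xor S) or (R xor not (P or Q))) = T, not ((Q implies R) or (((S or P) or Q) xor S) or (R xor not (P or Q))) = F, so the formula = T.

T, T, T, F, T, T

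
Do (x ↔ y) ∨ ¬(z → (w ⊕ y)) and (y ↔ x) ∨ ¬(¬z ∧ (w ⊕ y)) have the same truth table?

x | y | z | w | φ | ψ
- | - | - | - | - | -
1 | 1 | 1 | 1 | 1 | 1
1 | 1 | 1 | 0 | 1 | 1
1 | 1 | 0 | 1 | 1 | 1
1 | 1 | 0 | 0 | 1 | 1
1 | 0 | 1 | 1 | 0 | 1
1 | 0 | 1 | 0 | 1 | 1
1 | 0 | 0 | 1 | 0 | 0
1 | 0 | 0 | 0 | 0 | 1
0 | 1 | 1 | 1 | 1 | 1
0 | 1 | 1 | 0 | 0 | 1
0 | 1 | 0 | 1 | 0 | 1
0 | 1 | 0 | 0 | 0 | 0
0 | 0 | 1 | 1 | 1 | 1
0 | 0 | 1 | 0 | 1 | 1
0 | 0 | 0 | 1 | 1 | 1
0 | 0 | 0 | 0 | 1 | 1
The columns differ at x=1, y=0, z=1, w=1 (φ=0, ψ=1), so they are not equivalent.

not equivalent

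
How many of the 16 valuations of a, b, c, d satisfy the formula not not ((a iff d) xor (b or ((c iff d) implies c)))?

8

a  b  c  d  |  (a iff d)  (c iff d)  ((c iff d) implies c)  (b or ((c iff d) implies c))  φ
F  F  F  F  |      T          T                F                         F                T
F  F  F  T  |      F          F                T                         T                T
F  F  T  F  |      T          F                T                         T                F
F  F  T  T  |      F          T                T                         T                T
F  T  F  F  |      T          T                F                         T                F
F  T  F  T  |      F          F                T                         T                T
F  T  T  F  |      T          F                T                         T                F
F  T  T  T  |      F          T                T                         T                T
T  F  F  F  |      F          T                F                         F                F
T  F  F  T  |      T          F                T                         T                F
T  F  T  F  |      F          F                T                         T                T
T  F  T  T  |      T          T                T                         T                F
T  T  F  F  |      F          T                F                         T                T
T  T  F  T  |      T          F                T                         T                F
T  T  T  F  |      F          F                T                         T                T
T  T  T  T  |      T          T                T                         T                F
The formula is true on 8 of the 16 rows.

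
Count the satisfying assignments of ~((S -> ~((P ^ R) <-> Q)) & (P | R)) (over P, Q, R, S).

P  Q  R  S     (P ^ R)  ((P ^ R) <-> Q)  ~((P ^ R) <-> Q)  (S -> ~((P ^ R) <-> Q))  (P | R)  φ
F  F  F  F        F            T                F                     T                F     T
F  F  F  T        F            T                F                     F                F     T
F  F  T  F        T            F                T                     T                T     F
F  F  T  T        T            F                T                     T                T     F
F  T  F  F        F            F                T                     T                F     T
F  T  F  T        F            F                T                     T                F     T
F  T  T  F        T            T                F                     T                T     F
F  T  T  T        T            T                F                     F                T     T
T  F  F  F        T            F                T                     T                T     F
T  F  F  T        T            F                T                     T                T     F
T  F  T  F        F            T                F                     T                T     F
T  F  T  T        F            T                F                     F                T     T
T  T  F  F        T            T                F                     T                T     F
T  T  F  T        T            T                F                     F                T     T
T  T  T  F        F            F                T                     T                T     F
T  T  T  T        F            F                T                     T                T     F
The formula is true on 7 of the 16 rows.

7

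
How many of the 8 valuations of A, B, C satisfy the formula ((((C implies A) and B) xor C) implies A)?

A | B | C | φ
- | - | - | -
T | T | T | T
T | T | F | T
T | F | T | T
T | F | F | T
F | T | T | F
F | T | F | F
F | F | T | F
F | F | F | T
The formula is true on 5 of the 8 rows.

5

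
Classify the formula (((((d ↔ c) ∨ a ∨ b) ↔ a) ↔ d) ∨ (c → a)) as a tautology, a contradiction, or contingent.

a | b | c | d | (d ↔ c) | ((d ↔ c) ∨ a ∨ b) | (((d ↔ c) ∨ a ∨ b) ↔ a) | (c → a) | φ
- | - | - | - | ------- | ----------------- | ----------------------- | ------- | -
T | T | T | T |    T    |         T         |            T            |    T    | T
T | T | T | F |    F    |         T         |            T            |    T    | T
T | T | F | T |    F    |         T         |            T            |    T    | T
T | T | F | F |    T    |         T         |            T            |    T    | T
T | F | T | T |    T    |         T         |            T            |    T    | T
T | F | T | F |    F    |         T         |            T            |    T    | T
T | F | F | T |    F    |         T         |            T            |    T    | T
T | F | F | F |    T    |         T         |            T            |    T    | T
F | T | T | T |    T    |         T         |            F            |    F    | F
F | T | T | F |    F    |         T         |            F            |    F    | T
F | T | F | T |    F    |         T         |            F            |    T    | T
F | T | F | F |    T    |         T         |            F            |    T    | T
F | F | T | T |    T    |         T         |            F            |    F    | F
F | F | T | F |    F    |         F         |            T            |    F    | F
F | F | F | T |    F    |         F         |            T            |    T    | T
F | F | F | F |    T    |         T         |            F            |    T    | T
13 of 16 rows are T, so the formula is contingent.

contingent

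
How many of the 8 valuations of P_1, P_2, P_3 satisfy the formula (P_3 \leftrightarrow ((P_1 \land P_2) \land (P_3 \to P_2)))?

4

P_1 | P_2 | P_3 | (P_1 \land P_2) | (P_3 \to P_2) | φ
--- | --- | --- | --------------- | ------------- | -
 1  |  1  |  1  |        1        |       1       | 1
 1  |  1  |  0  |        1        |       1       | 0
 1  |  0  |  1  |        0        |       0       | 0
 1  |  0  |  0  |        0        |       1       | 1
 0  |  1  |  1  |        0        |       1       | 0
 0  |  1  |  0  |        0        |       1       | 1
 0  |  0  |  1  |        0        |       0       | 0
 0  |  0  |  0  |        0        |       1       | 1
The formula is true on 4 of the 8 rows.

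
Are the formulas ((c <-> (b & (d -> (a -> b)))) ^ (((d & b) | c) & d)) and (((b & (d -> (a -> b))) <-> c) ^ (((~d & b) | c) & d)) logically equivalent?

a  b  c  d  |  φ  ψ
T  T  T  T  |  F  F
T  T  T  F  |  T  T
T  T  F  T  |  T  F
T  T  F  F  |  F  F
T  F  T  T  |  T  T
T  F  T  F  |  F  F
T  F  F  T  |  T  T
T  F  F  F  |  T  T
F  T  T  T  |  F  F
F  T  T  F  |  T  T
F  T  F  T  |  T  F
F  T  F  F  |  F  F
F  F  T  T  |  T  T
F  F  T  F  |  F  F
F  F  F  T  |  T  T
F  F  F  F  |  T  T
The columns differ at a=T, b=T, c=F, d=T (φ=T, ψ=F), so they are not equivalent.

not equivalent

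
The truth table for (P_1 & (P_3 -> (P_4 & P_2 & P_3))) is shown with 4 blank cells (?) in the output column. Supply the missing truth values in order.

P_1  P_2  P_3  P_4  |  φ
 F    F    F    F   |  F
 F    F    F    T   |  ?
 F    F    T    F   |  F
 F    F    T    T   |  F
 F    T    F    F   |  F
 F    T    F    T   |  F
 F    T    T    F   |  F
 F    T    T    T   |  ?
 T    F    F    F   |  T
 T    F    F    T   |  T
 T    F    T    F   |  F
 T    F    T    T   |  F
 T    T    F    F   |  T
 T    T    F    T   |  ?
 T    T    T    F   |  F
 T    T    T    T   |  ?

Row P_1=F, P_2=F, P_3=F, P_4=T: (P_3 -> (P_4 & P_2 & P_3)) = T, so the formula = F.
Row P_1=F, P_2=T, P_3=T, P_4=T: (P_3 -> (P_4 & P_2 & P_3)) = T, so the formula = F.
Row P_1=T, P_2=T, P_3=F, P_4=T: (P_3 -> (P_4 & P_2 & P_3)) = T, so the formula = T.
Row P_1=T, P_2=T, P_3=T, P_4=T: (P_3 -> (P_4 & P_2 & P_3)) = T, so the formula = T.

F, F, T, T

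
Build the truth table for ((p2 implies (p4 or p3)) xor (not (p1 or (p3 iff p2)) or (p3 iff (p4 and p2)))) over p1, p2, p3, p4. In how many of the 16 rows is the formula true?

7

  p1  |   p2  |   p3  |   p4  | (p4 or p3) | (p2 implies (p4 or p3)) | (p3 iff p2) | (p1 or (p3 iff p2)) | not (p1 or (p3 iff p2)) | (p4 and p2) | (p3 iff (p4 and p2)) |   φ  
----- | ----- | ----- | ----- | ---------- | ----------------------- | ----------- | ------------------- | ----------------------- | ----------- | -------------------- | -----
 True |  True |  True |  True |    True    |           True          |     True    |         True        |          False          |     True    |         True         | False
 True |  True |  True | False |    True    |           True          |     True    |         True        |          False          |    False    |        False         |  True
 True |  True | False |  True |    True    |           True          |    False    |         True        |          False          |     True    |        False         |  True
 True |  True | False | False |   False    |          False          |    False    |         True        |          False          |    False    |         True         |  True
 True | False |  True |  True |    True    |           True          |    False    |         True        |          False          |    False    |        False         |  True
 True | False |  True | False |    True    |           True          |    False    |         True        |          False          |    False    |        False         |  True
 True | False | False |  True |    True    |           True          |     True    |         True        |          False          |    False    |         True         | False
 True | False | False | False |   False    |           True          |     True    |         True        |          False          |    False    |         True         | False
False |  True |  True |  True |    True    |           True          |     True    |         True        |          False          |     True    |         True         | False
False |  True |  True | False |    True    |           True          |     True    |         True        |          False          |    False    |        False         |  True
False |  True | False |  True |    True    |           True          |    False    |        False        |           True          |     True    |        False         | False
False |  True | False | False |   False    |          False          |    False    |        False        |           True          |    False    |         True         |  True
False | False |  True |  True |    True    |           True          |    False    |        False        |           True          |    False    |        False         | False
False | False |  True | False |    True    |           True          |    False    |        False        |           True          |    False    |        False         | False
False | False | False |  True |    True    |           True          |     True    |         True        |          False          |    False    |         True         | False
False | False | False | False |   False    |           True          |     True    |         True        |          False          |    False    |         True         | False
The formula is true on 7 of the 16 rows.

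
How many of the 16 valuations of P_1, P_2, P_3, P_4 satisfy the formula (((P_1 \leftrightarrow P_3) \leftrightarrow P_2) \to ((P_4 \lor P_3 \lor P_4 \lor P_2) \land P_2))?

P_1 | P_2 | P_3 | P_4 || (P_1 \leftrightarrow P_3) | φ
 T  |  T  |  T  |  T  ||             T             | T
 T  |  T  |  T  |  F  ||             T             | T
 T  |  T  |  F  |  T  ||             F             | T
 T  |  T  |  F  |  F  ||             F             | T
 T  |  F  |  T  |  T  ||             T             | T
 T  |  F  |  T  |  F  ||             T             | T
 T  |  F  |  F  |  T  ||             F             | F
 T  |  F  |  F  |  F  ||             F             | F
 F  |  T  |  T  |  T  ||             F             | T
 F  |  T  |  T  |  F  ||             F             | T
 F  |  T  |  F  |  T  ||             T             | T
 F  |  T  |  F  |  F  ||             T             | T
 F  |  F  |  T  |  T  ||             F             | F
 F  |  F  |  T  |  F  ||             F             | F
 F  |  F  |  F  |  T  ||             T             | T
 F  |  F  |  F  |  F  ||             T             | T
The formula is true on 12 of the 16 rows.

12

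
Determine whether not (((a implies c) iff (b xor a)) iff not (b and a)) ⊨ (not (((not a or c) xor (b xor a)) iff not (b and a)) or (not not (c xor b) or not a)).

no

a | b | c || φ | ψ
F | F | F || T | T
F | F | T || T | T
F | T | F || F | T
F | T | T || F | T
T | F | F || T | F
T | F | T || F | T
T | T | F || T | T
T | T | T || F | T
At a=T, b=F, c=F we have φ true but ψ false, so φ does not entail ψ.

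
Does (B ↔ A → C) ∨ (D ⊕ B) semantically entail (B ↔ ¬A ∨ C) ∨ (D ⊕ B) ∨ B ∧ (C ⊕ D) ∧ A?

A | B | C | D || φ | ψ
T | T | T | T || T | T
T | T | T | F || T | T
T | T | F | T || F | T
T | T | F | F || T | T
T | F | T | T || T | T
T | F | T | F || F | F
T | F | F | T || T | T
T | F | F | F || T | T
F | T | T | T || T | T
F | T | T | F || T | T
F | T | F | T || T | T
F | T | F | F || T | T
F | F | T | T || T | T
F | F | T | F || F | F
F | F | F | T || T | T
F | F | F | F || F | F
In every row where φ is true, ψ is also true, so φ ⊨ ψ.

yes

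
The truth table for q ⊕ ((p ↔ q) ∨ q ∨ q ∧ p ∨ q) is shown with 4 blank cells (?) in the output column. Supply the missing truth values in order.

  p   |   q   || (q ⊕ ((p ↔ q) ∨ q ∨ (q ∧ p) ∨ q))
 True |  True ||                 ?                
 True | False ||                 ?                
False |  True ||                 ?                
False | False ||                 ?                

False, False, False, True

Row p=True, q=True: ((p ↔ q) ∨ q ∨ q ∧ p ∨ q) = True, so (q ⊕ ((p ↔ q) ∨ q ∨ (q ∧ p) ∨ q)) = False.
Row p=True, q=False: ((p ↔ q) ∨ q ∨ q ∧ p ∨ q) = False, so (q ⊕ ((p ↔ q) ∨ q ∨ (q ∧ p) ∨ q)) = False.
Row p=False, q=True: ((p ↔ q) ∨ q ∨ q ∧ p ∨ q) = True, so (q ⊕ ((p ↔ q) ∨ q ∨ (q ∧ p) ∨ q)) = False.
Row p=False, q=False: ((p ↔ q) ∨ q ∨ q ∧ p ∨ q) = True, so (q ⊕ ((p ↔ q) ∨ q ∨ (q ∧ p) ∨ q)) = True.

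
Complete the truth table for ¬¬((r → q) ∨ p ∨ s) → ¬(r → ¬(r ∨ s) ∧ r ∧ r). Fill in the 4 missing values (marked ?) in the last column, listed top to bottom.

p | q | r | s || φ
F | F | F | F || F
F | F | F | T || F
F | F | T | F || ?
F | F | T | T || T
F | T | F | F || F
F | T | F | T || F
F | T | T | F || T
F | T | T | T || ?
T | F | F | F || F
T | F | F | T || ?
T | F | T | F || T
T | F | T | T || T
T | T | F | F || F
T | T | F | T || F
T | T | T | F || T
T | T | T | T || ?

T, T, F, T

Row p=F, q=F, r=T, s=F: ¬¬((r → q) ∨ p ∨ s) = F, ¬(r → ¬(r ∨ s) ∧ r ∧ r) = T, so the formula = T.
Row p=F, q=T, r=T, s=T: ¬¬((r → q) ∨ p ∨ s) = T, ¬(r → ¬(r ∨ s) ∧ r ∧ r) = T, so the formula = T.
Row p=T, q=F, r=F, s=T: ¬¬((r → q) ∨ p ∨ s) = T, ¬(r → ¬(r ∨ s) ∧ r ∧ r) = F, so the formula = F.
Row p=T, q=T, r=T, s=T: ¬¬((r → q) ∨ p ∨ s) = T, ¬(r → ¬(r ∨ s) ∧ r ∧ r) = T, so the formula = T.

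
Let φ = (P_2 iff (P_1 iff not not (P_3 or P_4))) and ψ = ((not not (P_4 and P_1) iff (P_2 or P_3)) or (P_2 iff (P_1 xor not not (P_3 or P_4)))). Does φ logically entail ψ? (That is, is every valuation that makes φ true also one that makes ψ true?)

P_1 | P_2 | P_3 | P_4 || φ | ψ
 1  |  1  |  1  |  1  || 1 | 1
 1  |  1  |  1  |  0  || 1 | 0
 1  |  1  |  0  |  1  || 1 | 1
 1  |  1  |  0  |  0  || 0 | 1
 1  |  0  |  1  |  1  || 0 | 1
 1  |  0  |  1  |  0  || 0 | 1
 1  |  0  |  0  |  1  || 0 | 1
 1  |  0  |  0  |  0  || 1 | 1
 0  |  1  |  1  |  1  || 0 | 1
 0  |  1  |  1  |  0  || 0 | 1
 0  |  1  |  0  |  1  || 0 | 1
 0  |  1  |  0  |  0  || 1 | 0
 0  |  0  |  1  |  1  || 1 | 0
 0  |  0  |  1  |  0  || 1 | 0
 0  |  0  |  0  |  1  || 1 | 1
 0  |  0  |  0  |  0  || 0 | 1
At P_1=1, P_2=1, P_3=1, P_4=0 we have φ true but ψ false, so φ does not entail ψ.

no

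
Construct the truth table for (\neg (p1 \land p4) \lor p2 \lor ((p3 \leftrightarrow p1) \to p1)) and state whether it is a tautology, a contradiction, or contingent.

p1 | p2 | p3 | p4 | φ
-- | -- | -- | -- | -
1  | 1  | 1  | 1  | 1
1  | 1  | 1  | 0  | 1
1  | 1  | 0  | 1  | 1
1  | 1  | 0  | 0  | 1
1  | 0  | 1  | 1  | 1
1  | 0  | 1  | 0  | 1
1  | 0  | 0  | 1  | 1
1  | 0  | 0  | 0  | 1
0  | 1  | 1  | 1  | 1
0  | 1  | 1  | 0  | 1
0  | 1  | 0  | 1  | 1
0  | 1  | 0  | 0  | 1
0  | 0  | 1  | 1  | 1
0  | 0  | 1  | 0  | 1
0  | 0  | 0  | 1  | 1
0  | 0  | 0  | 0  | 1
Every row is 1, so the formula is a tautology.

tautology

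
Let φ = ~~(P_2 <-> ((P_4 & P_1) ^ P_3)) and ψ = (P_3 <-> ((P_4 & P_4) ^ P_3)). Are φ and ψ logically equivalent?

not equivalent

 P_1  |  P_2  |  P_3  |  P_4  |   φ   |   ψ  
----- | ----- | ----- | ----- | ----- | -----
False | False | False | False |  True |  True
False | False | False |  True |  True | False
False | False |  True | False | False |  True
False | False |  True |  True | False | False
False |  True | False | False | False |  True
False |  True | False |  True | False | False
False |  True |  True | False |  True |  True
False |  True |  True |  True |  True | False
 True | False | False | False |  True |  True
 True | False | False |  True | False | False
 True | False |  True | False | False |  True
 True | False |  True |  True |  True | False
 True |  True | False | False | False |  True
 True |  True | False |  True |  True | False
 True |  True |  True | False |  True |  True
 True |  True |  True |  True | False | False
The columns differ at P_1=False, P_2=False, P_3=False, P_4=True (φ=True, ψ=False), so they are not equivalent.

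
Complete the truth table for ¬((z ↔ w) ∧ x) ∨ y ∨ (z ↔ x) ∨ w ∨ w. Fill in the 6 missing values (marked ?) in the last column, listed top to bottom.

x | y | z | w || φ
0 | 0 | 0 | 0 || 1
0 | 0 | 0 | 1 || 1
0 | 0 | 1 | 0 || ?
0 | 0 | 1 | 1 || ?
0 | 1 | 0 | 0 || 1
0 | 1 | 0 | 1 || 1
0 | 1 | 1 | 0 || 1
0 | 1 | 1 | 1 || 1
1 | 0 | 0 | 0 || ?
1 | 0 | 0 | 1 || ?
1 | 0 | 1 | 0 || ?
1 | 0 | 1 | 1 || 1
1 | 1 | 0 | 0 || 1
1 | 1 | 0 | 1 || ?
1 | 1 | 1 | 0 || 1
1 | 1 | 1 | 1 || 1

1, 1, 0, 1, 1, 1

Row x=0, y=0, z=1, w=0: ¬((z ↔ w) ∧ x) = 1, (y ∨ (z ↔ x) ∨ w ∨ w) = 0, so the formula = 1.
Row x=0, y=0, z=1, w=1: ¬((z ↔ w) ∧ x) = 1, (y ∨ (z ↔ x) ∨ w ∨ w) = 1, so the formula = 1.
Row x=1, y=0, z=0, w=0: ¬((z ↔ w) ∧ x) = 0, (y ∨ (z ↔ x) ∨ w ∨ w) = 0, so the formula = 0.
Row x=1, y=0, z=0, w=1: ¬((z ↔ w) ∧ x) = 1, (y ∨ (z ↔ x) ∨ w ∨ w) = 1, so the formula = 1.
Row x=1, y=0, z=1, w=0: ¬((z ↔ w) ∧ x) = 1, (y ∨ (z ↔ x) ∨ w ∨ w) = 1, so the formula = 1.
Row x=1, y=1, z=0, w=1: ¬((z ↔ w) ∧ x) = 1, (y ∨ (z ↔ x) ∨ w ∨ w) = 1, so the formula = 1.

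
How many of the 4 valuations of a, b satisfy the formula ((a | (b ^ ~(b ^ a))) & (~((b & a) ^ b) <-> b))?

1

  a      b       (b ^ a)  ~(b ^ a)  (b ^ ~(b ^ a))  (a | (b ^ ~(b ^ a)))  (b & a)  ((b & a) ^ b)  ~((b & a) ^ b)  (~((b & a) ^ b) <-> b)    φ  
False  False      False     True         True               True           False       False           True               False           False
False   True       True    False         True               True           False        True          False               False           False
 True  False       True    False        False               True           False       False           True               False           False
 True   True      False     True        False               True            True       False           True                True            True
The formula is true on 1 of the 4 rows.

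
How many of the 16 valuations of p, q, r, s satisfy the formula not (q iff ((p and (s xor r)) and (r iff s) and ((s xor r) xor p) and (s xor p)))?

p | q | r | s | φ
- | - | - | - | -
F | F | F | F | F
F | F | F | T | F
F | F | T | F | F
F | F | T | T | F
F | T | F | F | T
F | T | F | T | T
F | T | T | F | T
F | T | T | T | T
T | F | F | F | F
T | F | F | T | F
T | F | T | F | F
T | F | T | T | F
T | T | F | F | T
T | T | F | T | T
T | T | T | F | T
T | T | T | T | T
The formula is true on 8 of the 16 rows.

8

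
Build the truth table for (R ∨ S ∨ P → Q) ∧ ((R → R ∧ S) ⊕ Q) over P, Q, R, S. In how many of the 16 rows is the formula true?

3

P  Q  R  S  |  (R ∨ S ∨ P)  ((R ∨ S ∨ P) → Q)  (R ∧ S)  (R → (R ∧ S))  ((R → (R ∧ S)) ⊕ Q)  φ
T  T  T  T  |       T               T             T           T                 F           F
T  T  T  F  |       T               T             F           F                 T           T
T  T  F  T  |       T               T             F           T                 F           F
T  T  F  F  |       T               T             F           T                 F           F
T  F  T  T  |       T               F             T           T                 T           F
T  F  T  F  |       T               F             F           F                 F           F
T  F  F  T  |       T               F             F           T                 T           F
T  F  F  F  |       T               F             F           T                 T           F
F  T  T  T  |       T               T             T           T                 F           F
F  T  T  F  |       T               T             F           F                 T           T
F  T  F  T  |       T               T             F           T                 F           F
F  T  F  F  |       F               T             F           T                 F           F
F  F  T  T  |       T               F             T           T                 T           F
F  F  T  F  |       T               F             F           F                 F           F
F  F  F  T  |       T               F             F           T                 T           F
F  F  F  F  |       F               T             F           T                 T           T
The formula is true on 3 of the 16 rows.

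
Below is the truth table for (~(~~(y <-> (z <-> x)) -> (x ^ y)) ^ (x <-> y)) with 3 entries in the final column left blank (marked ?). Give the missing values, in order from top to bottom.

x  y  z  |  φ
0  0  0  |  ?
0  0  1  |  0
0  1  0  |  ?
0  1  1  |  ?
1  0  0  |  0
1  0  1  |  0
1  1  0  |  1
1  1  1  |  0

Row x=0, y=0, z=0: ~(~~(y <-> (z <-> x)) -> (x ^ y)) = 0, (x <-> y) = 1, so the formula = 1.
Row x=0, y=1, z=0: ~(~~(y <-> (z <-> x)) -> (x ^ y)) = 0, (x <-> y) = 0, so the formula = 0.
Row x=0, y=1, z=1: ~(~~(y <-> (z <-> x)) -> (x ^ y)) = 0, (x <-> y) = 0, so the formula = 0.

1, 0, 0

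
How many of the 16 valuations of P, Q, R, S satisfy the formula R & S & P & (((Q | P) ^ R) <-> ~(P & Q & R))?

1

P | Q | R | S | φ
- | - | - | - | -
T | T | T | T | T
T | T | T | F | F
T | T | F | T | F
T | T | F | F | F
T | F | T | T | F
T | F | T | F | F
T | F | F | T | F
T | F | F | F | F
F | T | T | T | F
F | T | T | F | F
F | T | F | T | F
F | T | F | F | F
F | F | T | T | F
F | F | T | F | F
F | F | F | T | F
F | F | F | F | F
The formula is true on 1 of the 16 rows.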